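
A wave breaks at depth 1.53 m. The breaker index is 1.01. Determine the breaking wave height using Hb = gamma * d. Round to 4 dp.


Hb = gamma * d
Hb = 1.01 * 1.53
Hb = 1.5453 m

1.5453


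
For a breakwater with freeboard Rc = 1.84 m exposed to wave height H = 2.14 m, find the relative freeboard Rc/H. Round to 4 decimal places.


Relative freeboard = Rc / H
= 1.84 / 2.14
= 0.8598

0.8598


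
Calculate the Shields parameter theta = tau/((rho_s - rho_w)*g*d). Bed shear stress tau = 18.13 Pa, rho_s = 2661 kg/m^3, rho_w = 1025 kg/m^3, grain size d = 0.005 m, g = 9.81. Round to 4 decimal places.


theta = tau / ((rho_s - rho_w) * g * d)
rho_s - rho_w = 2661 - 1025 = 1636
Denominator = 1636 * 9.81 * 0.005 = 80.245800
theta = 18.13 / 80.245800
theta = 0.2259

0.2259


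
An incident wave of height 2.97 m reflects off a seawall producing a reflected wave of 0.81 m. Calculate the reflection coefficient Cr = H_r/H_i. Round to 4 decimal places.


Cr = H_r / H_i
Cr = 0.81 / 2.97
Cr = 0.2727

0.2727


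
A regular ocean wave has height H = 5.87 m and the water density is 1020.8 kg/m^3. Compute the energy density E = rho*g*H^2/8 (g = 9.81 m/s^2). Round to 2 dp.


E = (1/8) * rho * g * H^2
E = (1/8) * 1020.8 * 9.81 * 5.87^2
E = 0.125 * 1020.8 * 9.81 * 34.4569
E = 43131.63 J/m^2

43131.63


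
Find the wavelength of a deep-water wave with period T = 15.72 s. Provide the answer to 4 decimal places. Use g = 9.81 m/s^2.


L0 = g * T^2 / (2 * pi)
L0 = 9.81 * 15.72^2 / (2 * pi)
L0 = 9.81 * 247.1184 / 6.28319
L0 = 2424.2315 / 6.28319
L0 = 385.8284 m

385.8284


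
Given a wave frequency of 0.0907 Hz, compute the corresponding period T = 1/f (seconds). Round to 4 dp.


T = 1 / f
T = 1 / 0.0907
T = 11.0254 s

11.0254


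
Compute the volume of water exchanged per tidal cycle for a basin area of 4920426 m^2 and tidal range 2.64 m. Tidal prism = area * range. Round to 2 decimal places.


Tidal prism = Area * Tidal range
P = 4920426 * 2.64
P = 12989924.64 m^3

12989924.64


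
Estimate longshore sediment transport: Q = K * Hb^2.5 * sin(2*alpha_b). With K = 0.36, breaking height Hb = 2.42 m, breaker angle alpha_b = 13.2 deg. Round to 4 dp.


Q = K * Hb^2.5 * sin(2 * alpha_b)
Hb^2.5 = 2.42^2.5 = 9.110420
sin(2 * 13.2) = sin(26.4) = 0.444635
Q = 0.36 * 9.110420 * 0.444635
Q = 1.4583 m^3/s

1.4583


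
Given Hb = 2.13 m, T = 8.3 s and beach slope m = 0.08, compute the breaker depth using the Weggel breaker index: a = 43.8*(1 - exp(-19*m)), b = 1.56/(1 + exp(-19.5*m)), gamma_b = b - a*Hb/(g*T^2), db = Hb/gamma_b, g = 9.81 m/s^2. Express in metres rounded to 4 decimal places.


a = 43.8 * (1 - exp(-19 * m))
exp(-19 * 0.08) = exp(-1.5200) = 0.218712
a = 43.8 * (1 - 0.218712) = 34.220419
b = 1.56 / (1 + exp(-19.5 * m))
exp(-19.5 * 0.08) = exp(-1.5600) = 0.210136
b = 1.56 / (1 + 0.210136) = 1.289111
Hb / (g * T^2) = 2.13 / (9.81 * 8.3^2) = 2.13 / 675.8109 = 0.00315177
gamma_b = b - a * Hb/(g*T^2) = 1.289111 - 34.220419 * 0.00315177 = 1.181256
db = Hb / gamma_b = 2.13 / 1.181256
db = 1.8032 m

1.8032


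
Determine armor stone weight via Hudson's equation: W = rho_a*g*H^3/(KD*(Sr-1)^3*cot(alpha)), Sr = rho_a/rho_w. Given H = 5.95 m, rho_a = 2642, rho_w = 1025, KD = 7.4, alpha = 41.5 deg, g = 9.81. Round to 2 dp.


Sr = rho_a / rho_w = 2642 / 1025 = 2.577561
(Sr - 1) = 1.577561
(Sr - 1)^3 = 3.926074
cot(41.5) = 1 / tan(41.5) = 1 / 0.884725 = 1.130294
Numerator = 2642 * 9.81 * 5.95^3 = 5459498.0831
Denominator = 7.4 * 3.926074 * 1.130294 = 32.838382
W = 5459498.0831 / 32.838382
W = 166253.56 N

166253.56


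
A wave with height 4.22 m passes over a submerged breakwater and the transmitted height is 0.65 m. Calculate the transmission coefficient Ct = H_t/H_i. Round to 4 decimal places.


Ct = H_t / H_i
Ct = 0.65 / 4.22
Ct = 0.1540

0.1540


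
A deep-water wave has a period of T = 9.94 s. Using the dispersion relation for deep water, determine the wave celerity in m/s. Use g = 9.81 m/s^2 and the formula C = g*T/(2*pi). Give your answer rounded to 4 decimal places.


We use the deep-water celerity formula:
C = g * T / (2 * pi)
C = 9.81 * 9.94 / (2 * 3.14159...)
C = 97.511400 / 6.283185
C = 15.5194 m/s

15.5194


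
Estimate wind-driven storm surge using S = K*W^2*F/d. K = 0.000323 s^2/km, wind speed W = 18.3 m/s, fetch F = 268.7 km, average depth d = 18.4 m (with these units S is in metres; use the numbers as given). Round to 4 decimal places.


S = K * W^2 * F / d
W^2 = 18.3^2 = 334.89
S = 0.000323 * 334.89 * 268.7 / 18.4
Numerator = 0.000323 * 334.89 * 268.7 = 29.065137
S = 29.065137 / 18.4 = 1.5796 m

1.5796


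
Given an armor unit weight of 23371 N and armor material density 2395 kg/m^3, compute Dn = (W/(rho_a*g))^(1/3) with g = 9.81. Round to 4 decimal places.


V = W / (rho_a * g)
V = 23371 / (2395 * 9.81)
V = 23371 / 23494.95
V = 0.994724 m^3
Dn = V^(1/3) = 0.994724^(1/3)
Dn = 0.9982 m

0.9982


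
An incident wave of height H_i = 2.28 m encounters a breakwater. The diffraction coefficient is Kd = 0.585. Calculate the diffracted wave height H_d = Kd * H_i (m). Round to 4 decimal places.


H_d = Kd * H_i
H_d = 0.585 * 2.28
H_d = 1.3338 m

1.3338


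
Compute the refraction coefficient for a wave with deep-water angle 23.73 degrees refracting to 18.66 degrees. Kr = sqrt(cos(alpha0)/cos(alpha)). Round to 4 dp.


Kr = sqrt(cos(alpha0) / cos(alpha))
cos(23.73) = 0.915452
cos(18.66) = 0.947434
Kr = sqrt(0.915452 / 0.947434)
Kr = sqrt(0.966244)
Kr = 0.9830

0.9830


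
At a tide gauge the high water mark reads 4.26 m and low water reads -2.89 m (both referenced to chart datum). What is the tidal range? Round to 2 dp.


Tidal range = High water - Low water
Tidal range = 4.26 - (-2.89)
Tidal range = 7.15 m

7.15


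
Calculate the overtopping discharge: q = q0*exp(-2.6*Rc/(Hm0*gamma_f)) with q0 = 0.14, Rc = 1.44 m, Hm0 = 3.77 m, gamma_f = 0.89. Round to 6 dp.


q = q0 * exp(-2.6 * Rc / (Hm0 * gamma_f))
Exponent = -2.6 * 1.44 / (3.77 * 0.89)
= -2.6 * 1.44 / 3.3553
= -1.115847
exp(-1.115847) = 0.327638
q = 0.14 * 0.327638
q = 0.045869 m^3/s/m

0.045869


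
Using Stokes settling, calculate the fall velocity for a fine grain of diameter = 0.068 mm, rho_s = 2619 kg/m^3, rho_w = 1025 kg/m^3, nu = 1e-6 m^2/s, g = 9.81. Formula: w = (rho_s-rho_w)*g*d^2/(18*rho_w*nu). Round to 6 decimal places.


w = (rho_s - rho_w) * g * d^2 / (18 * rho_w * nu)
d = 0.068 mm = 0.000068 m
rho_s - rho_w = 2619 - 1025 = 1594
Numerator = 1594 * 9.81 * (0.000068)^2 = 0.000072306135
Denominator = 18 * 1025 * 1e-6 = 0.018450
w = 0.003919 m/s

0.003919


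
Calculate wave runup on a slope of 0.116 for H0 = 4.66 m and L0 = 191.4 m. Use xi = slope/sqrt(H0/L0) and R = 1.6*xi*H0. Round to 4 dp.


xi = slope / sqrt(H0/L0)
H0/L0 = 4.66/191.4 = 0.024347
sqrt(0.024347) = 0.156035
xi = 0.116 / 0.156035 = 0.743423
R = 1.6 * xi * H0 = 1.6 * 0.743423 * 4.66
R = 5.5430 m

5.5430


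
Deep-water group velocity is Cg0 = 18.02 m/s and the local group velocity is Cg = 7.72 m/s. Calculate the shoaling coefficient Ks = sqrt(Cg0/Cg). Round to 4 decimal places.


Ks = sqrt(Cg0 / Cg)
Ks = sqrt(18.02 / 7.72)
Ks = sqrt(2.3342)
Ks = 1.5278

1.5278


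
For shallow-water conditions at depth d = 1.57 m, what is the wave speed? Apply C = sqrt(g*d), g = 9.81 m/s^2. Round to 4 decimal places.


Using the shallow-water approximation:
C = sqrt(g * d) = sqrt(9.81 * 1.57)
C = sqrt(15.4017)
C = 3.9245 m/s

3.9245


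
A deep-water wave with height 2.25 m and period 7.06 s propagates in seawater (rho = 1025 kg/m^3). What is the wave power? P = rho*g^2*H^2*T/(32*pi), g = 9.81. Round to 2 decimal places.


P = rho * g^2 * H^2 * T / (32 * pi)
P = 1025 * 9.81^2 * 2.25^2 * 7.06 / (32 * pi)
P = 1025 * 96.2361 * 5.0625 * 7.06 / 100.53096
P = 35069.68 W/m

35069.68


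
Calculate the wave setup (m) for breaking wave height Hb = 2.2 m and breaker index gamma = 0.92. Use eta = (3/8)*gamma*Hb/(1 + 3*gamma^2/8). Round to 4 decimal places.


eta = (3/8) * gamma * Hb / (1 + 3*gamma^2/8)
Numerator = (3/8) * 0.92 * 2.2 = 0.759000
Denominator = 1 + 3*0.92^2/8 = 1 + 0.317400 = 1.317400
eta = 0.759000 / 1.317400
eta = 0.5761 m

0.5761


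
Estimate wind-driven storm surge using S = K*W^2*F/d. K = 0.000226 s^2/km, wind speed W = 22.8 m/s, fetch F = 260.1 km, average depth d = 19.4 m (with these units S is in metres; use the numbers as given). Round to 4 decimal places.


S = K * W^2 * F / d
W^2 = 22.8^2 = 519.84
S = 0.000226 * 519.84 * 260.1 / 19.4
Numerator = 0.000226 * 519.84 * 260.1 = 30.557547
S = 30.557547 / 19.4 = 1.5751 m

1.5751


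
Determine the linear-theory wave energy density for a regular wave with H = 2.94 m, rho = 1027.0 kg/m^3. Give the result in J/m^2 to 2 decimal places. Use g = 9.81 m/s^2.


E = (1/8) * rho * g * H^2
E = (1/8) * 1027.0 * 9.81 * 2.94^2
E = 0.125 * 1027.0 * 9.81 * 8.6436
E = 10885.39 J/m^2

10885.39


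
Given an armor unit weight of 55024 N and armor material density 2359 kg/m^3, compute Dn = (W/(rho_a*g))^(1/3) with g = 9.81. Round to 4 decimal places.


V = W / (rho_a * g)
V = 55024 / (2359 * 9.81)
V = 55024 / 23141.79
V = 2.377690 m^3
Dn = V^(1/3) = 2.377690^(1/3)
Dn = 1.3347 m

1.3347


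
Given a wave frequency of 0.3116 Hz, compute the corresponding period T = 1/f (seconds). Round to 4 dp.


T = 1 / f
T = 1 / 0.3116
T = 3.2092 s

3.2092


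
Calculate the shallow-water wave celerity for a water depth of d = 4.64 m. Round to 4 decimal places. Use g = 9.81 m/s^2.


Using the shallow-water approximation:
C = sqrt(g * d) = sqrt(9.81 * 4.64)
C = sqrt(45.5184)
C = 6.7467 m/s

6.7467


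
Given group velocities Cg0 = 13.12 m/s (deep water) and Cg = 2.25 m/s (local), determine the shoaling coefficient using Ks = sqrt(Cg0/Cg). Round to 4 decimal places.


Ks = sqrt(Cg0 / Cg)
Ks = sqrt(13.12 / 2.25)
Ks = sqrt(5.8311)
Ks = 2.4148

2.4148


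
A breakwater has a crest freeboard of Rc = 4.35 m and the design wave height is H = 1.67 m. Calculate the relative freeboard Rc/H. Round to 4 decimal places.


Relative freeboard = Rc / H
= 4.35 / 1.67
= 2.6048

2.6048


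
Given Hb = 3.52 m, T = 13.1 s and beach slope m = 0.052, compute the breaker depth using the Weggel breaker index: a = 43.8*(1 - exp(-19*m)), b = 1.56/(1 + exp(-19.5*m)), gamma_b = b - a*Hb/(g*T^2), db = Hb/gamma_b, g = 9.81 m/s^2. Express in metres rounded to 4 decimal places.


a = 43.8 * (1 - exp(-19 * m))
exp(-19 * 0.052) = exp(-0.9880) = 0.372321
a = 43.8 * (1 - 0.372321) = 27.492358
b = 1.56 / (1 + exp(-19.5 * m))
exp(-19.5 * 0.052) = exp(-1.0140) = 0.362765
b = 1.56 / (1 + 0.362765) = 1.144731
Hb / (g * T^2) = 3.52 / (9.81 * 13.1^2) = 3.52 / 1683.4941 = 0.00209089
gamma_b = b - a * Hb/(g*T^2) = 1.144731 - 27.492358 * 0.00209089 = 1.087248
db = Hb / gamma_b = 3.52 / 1.087248
db = 3.2375 m

3.2375


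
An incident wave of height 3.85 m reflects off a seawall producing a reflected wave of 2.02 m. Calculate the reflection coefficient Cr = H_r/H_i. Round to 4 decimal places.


Cr = H_r / H_i
Cr = 2.02 / 3.85
Cr = 0.5247

0.5247


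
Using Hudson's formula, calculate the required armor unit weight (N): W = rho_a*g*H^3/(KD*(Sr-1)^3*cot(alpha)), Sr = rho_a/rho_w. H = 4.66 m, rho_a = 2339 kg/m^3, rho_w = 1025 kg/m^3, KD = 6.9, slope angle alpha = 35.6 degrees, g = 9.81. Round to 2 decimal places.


Sr = rho_a / rho_w = 2339 / 1025 = 2.281951
(Sr - 1) = 1.281951
(Sr - 1)^3 = 2.106757
cot(35.6) = 1 / tan(35.6) = 1 / 0.715930 = 1.396785
Numerator = 2339 * 9.81 * 4.66^3 = 2321972.0046
Denominator = 6.9 * 2.106757 * 1.396785 = 20.304543
W = 2321972.0046 / 20.304543
W = 114357.26 N

114357.26


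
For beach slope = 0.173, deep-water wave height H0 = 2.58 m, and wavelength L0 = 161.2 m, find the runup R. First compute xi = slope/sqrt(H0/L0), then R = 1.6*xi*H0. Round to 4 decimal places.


xi = slope / sqrt(H0/L0)
H0/L0 = 2.58/161.2 = 0.016005
sqrt(0.016005) = 0.126511
xi = 0.173 / 0.126511 = 1.367473
R = 1.6 * xi * H0 = 1.6 * 1.367473 * 2.58
R = 5.6449 m

5.6449


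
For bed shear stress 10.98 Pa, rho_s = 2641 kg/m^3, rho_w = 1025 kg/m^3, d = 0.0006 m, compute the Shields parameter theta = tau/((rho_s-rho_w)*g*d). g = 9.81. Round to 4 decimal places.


theta = tau / ((rho_s - rho_w) * g * d)
rho_s - rho_w = 2641 - 1025 = 1616
Denominator = 1616 * 9.81 * 0.0006 = 9.511776
theta = 10.98 / 9.511776
theta = 1.1544

1.1544


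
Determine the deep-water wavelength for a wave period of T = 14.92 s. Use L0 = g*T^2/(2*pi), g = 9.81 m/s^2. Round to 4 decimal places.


L0 = g * T^2 / (2 * pi)
L0 = 9.81 * 14.92^2 / (2 * pi)
L0 = 9.81 * 222.6064 / 6.28319
L0 = 2183.7688 / 6.28319
L0 = 347.5576 m

347.5576


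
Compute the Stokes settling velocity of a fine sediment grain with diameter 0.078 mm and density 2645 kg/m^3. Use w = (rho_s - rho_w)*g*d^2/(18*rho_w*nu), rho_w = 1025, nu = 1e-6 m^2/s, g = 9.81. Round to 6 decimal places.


w = (rho_s - rho_w) * g * d^2 / (18 * rho_w * nu)
d = 0.078 mm = 0.000078 m
rho_s - rho_w = 2645 - 1025 = 1620
Numerator = 1620 * 9.81 * (0.000078)^2 = 0.000096688145
Denominator = 18 * 1025 * 1e-6 = 0.018450
w = 0.005241 m/s

0.005241


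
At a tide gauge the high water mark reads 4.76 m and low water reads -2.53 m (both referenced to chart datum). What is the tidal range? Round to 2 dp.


Tidal range = High water - Low water
Tidal range = 4.76 - (-2.53)
Tidal range = 7.29 m

7.29


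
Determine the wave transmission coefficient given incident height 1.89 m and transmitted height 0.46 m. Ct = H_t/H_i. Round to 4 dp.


Ct = H_t / H_i
Ct = 0.46 / 1.89
Ct = 0.2434

0.2434


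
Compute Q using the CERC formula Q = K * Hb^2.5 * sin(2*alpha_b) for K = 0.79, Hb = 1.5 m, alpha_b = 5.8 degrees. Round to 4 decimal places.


Q = K * Hb^2.5 * sin(2 * alpha_b)
Hb^2.5 = 1.5^2.5 = 2.755676
sin(2 * 5.8) = sin(11.6) = 0.201078
Q = 0.79 * 2.755676 * 0.201078
Q = 0.4377 m^3/s

0.4377


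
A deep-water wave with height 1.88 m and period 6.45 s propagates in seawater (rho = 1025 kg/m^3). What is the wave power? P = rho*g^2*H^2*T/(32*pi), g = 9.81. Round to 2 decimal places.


P = rho * g^2 * H^2 * T / (32 * pi)
P = 1025 * 9.81^2 * 1.88^2 * 6.45 / (32 * pi)
P = 1025 * 96.2361 * 3.5344 * 6.45 / 100.53096
P = 22368.53 W/m

22368.53


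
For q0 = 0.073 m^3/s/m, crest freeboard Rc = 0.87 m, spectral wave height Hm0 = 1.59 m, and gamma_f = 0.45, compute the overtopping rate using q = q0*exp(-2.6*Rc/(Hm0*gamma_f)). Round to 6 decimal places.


q = q0 * exp(-2.6 * Rc / (Hm0 * gamma_f))
Exponent = -2.6 * 0.87 / (1.59 * 0.45)
= -2.6 * 0.87 / 0.7155
= -3.161426
exp(-3.161426) = 0.042365
q = 0.073 * 0.042365
q = 0.003093 m^3/s/m

0.003093


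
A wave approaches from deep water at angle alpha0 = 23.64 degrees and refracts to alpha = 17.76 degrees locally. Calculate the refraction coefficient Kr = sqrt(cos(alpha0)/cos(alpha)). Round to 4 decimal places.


Kr = sqrt(cos(alpha0) / cos(alpha))
cos(23.64) = 0.916083
cos(17.76) = 0.952343
Kr = sqrt(0.916083 / 0.952343)
Kr = sqrt(0.961926)
Kr = 0.9808

0.9808


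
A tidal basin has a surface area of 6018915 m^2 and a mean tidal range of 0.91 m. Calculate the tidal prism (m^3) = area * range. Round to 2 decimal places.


Tidal prism = Area * Tidal range
P = 6018915 * 0.91
P = 5477212.65 m^3

5477212.65


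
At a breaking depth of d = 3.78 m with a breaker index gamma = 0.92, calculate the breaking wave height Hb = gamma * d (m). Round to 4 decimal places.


Hb = gamma * d
Hb = 0.92 * 3.78
Hb = 3.4776 m

3.4776


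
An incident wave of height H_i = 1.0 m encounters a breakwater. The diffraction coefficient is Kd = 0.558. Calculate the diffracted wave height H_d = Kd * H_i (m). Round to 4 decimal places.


H_d = Kd * H_i
H_d = 0.558 * 1.0
H_d = 0.5580 m

0.5580


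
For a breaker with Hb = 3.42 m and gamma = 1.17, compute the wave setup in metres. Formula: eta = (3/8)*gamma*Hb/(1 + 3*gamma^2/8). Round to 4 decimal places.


eta = (3/8) * gamma * Hb / (1 + 3*gamma^2/8)
Numerator = (3/8) * 1.17 * 3.42 = 1.500525
Denominator = 1 + 3*1.17^2/8 = 1 + 0.513338 = 1.513338
eta = 1.500525 / 1.513338
eta = 0.9915 m

0.9915


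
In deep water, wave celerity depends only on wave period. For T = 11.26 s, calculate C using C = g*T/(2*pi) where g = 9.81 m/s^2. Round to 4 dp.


We use the deep-water celerity formula:
C = g * T / (2 * pi)
C = 9.81 * 11.26 / (2 * 3.14159...)
C = 110.460600 / 6.283185
C = 17.5804 m/s

17.5804


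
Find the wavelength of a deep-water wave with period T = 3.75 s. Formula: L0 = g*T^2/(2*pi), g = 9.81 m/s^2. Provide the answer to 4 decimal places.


L0 = g * T^2 / (2 * pi)
L0 = 9.81 * 3.75^2 / (2 * pi)
L0 = 9.81 * 14.0625 / 6.28319
L0 = 137.9531 / 6.28319
L0 = 21.9559 m

21.9559


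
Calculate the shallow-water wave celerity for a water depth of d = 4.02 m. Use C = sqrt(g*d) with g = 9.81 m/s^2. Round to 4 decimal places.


Using the shallow-water approximation:
C = sqrt(g * d) = sqrt(9.81 * 4.02)
C = sqrt(39.4362)
C = 6.2798 m/s

6.2798


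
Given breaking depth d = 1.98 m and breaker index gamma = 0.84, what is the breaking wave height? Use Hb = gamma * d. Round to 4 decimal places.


Hb = gamma * d
Hb = 0.84 * 1.98
Hb = 1.6632 m

1.6632


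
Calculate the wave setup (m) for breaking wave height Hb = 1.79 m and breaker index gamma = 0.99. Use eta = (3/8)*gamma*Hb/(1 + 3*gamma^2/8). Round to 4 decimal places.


eta = (3/8) * gamma * Hb / (1 + 3*gamma^2/8)
Numerator = (3/8) * 0.99 * 1.79 = 0.664538
Denominator = 1 + 3*0.99^2/8 = 1 + 0.367538 = 1.367538
eta = 0.664538 / 1.367538
eta = 0.4859 m

0.4859


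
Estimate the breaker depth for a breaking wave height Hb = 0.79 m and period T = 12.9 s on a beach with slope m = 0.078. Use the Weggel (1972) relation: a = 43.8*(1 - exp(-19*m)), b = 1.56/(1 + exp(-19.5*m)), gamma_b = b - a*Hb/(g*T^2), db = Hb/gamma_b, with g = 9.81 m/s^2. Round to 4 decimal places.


a = 43.8 * (1 - exp(-19 * m))
exp(-19 * 0.078) = exp(-1.4820) = 0.227183
a = 43.8 * (1 - 0.227183) = 33.849390
b = 1.56 / (1 + exp(-19.5 * m))
exp(-19.5 * 0.078) = exp(-1.5210) = 0.218493
b = 1.56 / (1 + 0.218493) = 1.280270
Hb / (g * T^2) = 0.79 / (9.81 * 12.9^2) = 0.79 / 1632.4821 = 0.00048393
gamma_b = b - a * Hb/(g*T^2) = 1.280270 - 33.849390 * 0.00048393 = 1.263889
db = Hb / gamma_b = 0.79 / 1.263889
db = 0.6251 m

0.6251


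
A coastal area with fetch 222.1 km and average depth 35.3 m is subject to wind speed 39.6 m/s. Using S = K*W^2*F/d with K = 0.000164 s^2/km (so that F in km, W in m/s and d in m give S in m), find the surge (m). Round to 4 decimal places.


S = K * W^2 * F / d
W^2 = 39.6^2 = 1568.16
S = 0.000164 * 1568.16 * 222.1 / 35.3
Numerator = 0.000164 * 1568.16 * 222.1 = 57.119287
S = 57.119287 / 35.3 = 1.6181 m

1.6181


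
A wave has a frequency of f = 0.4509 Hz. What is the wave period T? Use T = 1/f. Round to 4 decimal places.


T = 1 / f
T = 1 / 0.4509
T = 2.2178 s

2.2178


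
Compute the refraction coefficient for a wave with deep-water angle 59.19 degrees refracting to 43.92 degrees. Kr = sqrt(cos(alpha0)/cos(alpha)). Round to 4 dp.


Kr = sqrt(cos(alpha0) / cos(alpha))
cos(59.19) = 0.512193
cos(43.92) = 0.720309
Kr = sqrt(0.512193 / 0.720309)
Kr = sqrt(0.711074)
Kr = 0.8433

0.8433


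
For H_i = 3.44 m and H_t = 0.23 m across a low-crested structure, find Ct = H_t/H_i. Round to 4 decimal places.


Ct = H_t / H_i
Ct = 0.23 / 3.44
Ct = 0.0669

0.0669


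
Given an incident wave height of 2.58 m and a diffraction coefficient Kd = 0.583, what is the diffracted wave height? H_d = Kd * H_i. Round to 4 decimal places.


H_d = Kd * H_i
H_d = 0.583 * 2.58
H_d = 1.5041 m

1.5041


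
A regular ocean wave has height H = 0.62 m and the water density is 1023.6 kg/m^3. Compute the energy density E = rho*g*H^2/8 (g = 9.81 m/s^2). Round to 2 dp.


E = (1/8) * rho * g * H^2
E = (1/8) * 1023.6 * 9.81 * 0.62^2
E = 0.125 * 1023.6 * 9.81 * 0.3844
E = 482.49 J/m^2

482.49


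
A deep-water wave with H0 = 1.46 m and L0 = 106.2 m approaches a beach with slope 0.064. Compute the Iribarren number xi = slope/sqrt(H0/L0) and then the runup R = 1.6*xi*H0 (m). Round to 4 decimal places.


xi = slope / sqrt(H0/L0)
H0/L0 = 1.46/106.2 = 0.013748
sqrt(0.013748) = 0.117250
xi = 0.064 / 0.117250 = 0.545841
R = 1.6 * xi * H0 = 1.6 * 0.545841 * 1.46
R = 1.2751 m

1.2751


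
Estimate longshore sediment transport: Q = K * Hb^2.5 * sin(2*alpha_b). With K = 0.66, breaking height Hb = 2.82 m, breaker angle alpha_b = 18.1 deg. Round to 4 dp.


Q = K * Hb^2.5 * sin(2 * alpha_b)
Hb^2.5 = 2.82^2.5 = 13.354351
sin(2 * 18.1) = sin(36.2) = 0.590606
Q = 0.66 * 13.354351 * 0.590606
Q = 5.2055 m^3/s

5.2055


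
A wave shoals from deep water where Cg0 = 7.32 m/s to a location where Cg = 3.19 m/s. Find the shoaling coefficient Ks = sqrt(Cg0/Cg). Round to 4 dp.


Ks = sqrt(Cg0 / Cg)
Ks = sqrt(7.32 / 3.19)
Ks = sqrt(2.2947)
Ks = 1.5148

1.5148


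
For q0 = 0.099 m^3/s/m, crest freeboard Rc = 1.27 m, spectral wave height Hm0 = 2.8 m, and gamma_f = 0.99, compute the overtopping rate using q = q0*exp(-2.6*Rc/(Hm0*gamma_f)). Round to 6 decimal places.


q = q0 * exp(-2.6 * Rc / (Hm0 * gamma_f))
Exponent = -2.6 * 1.27 / (2.8 * 0.99)
= -2.6 * 1.27 / 2.7720
= -1.191198
exp(-1.191198) = 0.303857
q = 0.099 * 0.303857
q = 0.030082 m^3/s/m

0.030082


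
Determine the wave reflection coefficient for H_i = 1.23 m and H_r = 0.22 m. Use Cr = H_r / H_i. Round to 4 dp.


Cr = H_r / H_i
Cr = 0.22 / 1.23
Cr = 0.1789

0.1789


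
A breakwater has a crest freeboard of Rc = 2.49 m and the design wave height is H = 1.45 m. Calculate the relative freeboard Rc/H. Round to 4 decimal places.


Relative freeboard = Rc / H
= 2.49 / 1.45
= 1.7172

1.7172


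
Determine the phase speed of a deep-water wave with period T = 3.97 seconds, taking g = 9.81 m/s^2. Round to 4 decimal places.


We use the deep-water celerity formula:
C = g * T / (2 * pi)
C = 9.81 * 3.97 / (2 * 3.14159...)
C = 38.945700 / 6.283185
C = 6.1984 m/s

6.1984


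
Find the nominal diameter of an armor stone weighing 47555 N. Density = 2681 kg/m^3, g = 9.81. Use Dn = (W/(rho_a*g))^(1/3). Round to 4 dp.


V = W / (rho_a * g)
V = 47555 / (2681 * 9.81)
V = 47555 / 26300.61
V = 1.808133 m^3
Dn = V^(1/3) = 1.808133^(1/3)
Dn = 1.2183 m

1.2183


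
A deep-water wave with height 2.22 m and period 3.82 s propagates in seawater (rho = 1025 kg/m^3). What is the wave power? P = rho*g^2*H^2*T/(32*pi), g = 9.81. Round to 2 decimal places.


P = rho * g^2 * H^2 * T / (32 * pi)
P = 1025 * 9.81^2 * 2.22^2 * 3.82 / (32 * pi)
P = 1025 * 96.2361 * 4.9284 * 3.82 / 100.53096
P = 18472.74 W/m

18472.74


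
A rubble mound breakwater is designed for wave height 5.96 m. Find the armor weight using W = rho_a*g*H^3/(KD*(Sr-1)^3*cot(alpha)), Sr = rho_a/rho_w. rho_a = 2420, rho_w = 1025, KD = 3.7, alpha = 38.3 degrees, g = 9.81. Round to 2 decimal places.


Sr = rho_a / rho_w = 2420 / 1025 = 2.360976
(Sr - 1) = 1.360976
(Sr - 1)^3 = 2.520873
cot(38.3) = 1 / tan(38.3) = 1 / 0.789752 = 1.266220
Numerator = 2420 * 9.81 * 5.96^3 = 5026007.7344
Denominator = 3.7 * 2.520873 * 1.266220 = 11.810323
W = 5026007.7344 / 11.810323
W = 425560.55 N

425560.55


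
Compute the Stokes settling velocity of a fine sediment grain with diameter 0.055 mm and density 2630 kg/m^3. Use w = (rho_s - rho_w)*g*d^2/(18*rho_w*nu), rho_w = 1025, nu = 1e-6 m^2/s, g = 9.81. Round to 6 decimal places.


w = (rho_s - rho_w) * g * d^2 / (18 * rho_w * nu)
d = 0.055 mm = 0.000055 m
rho_s - rho_w = 2630 - 1025 = 1605
Numerator = 1605 * 9.81 * (0.000055)^2 = 0.000047628776
Denominator = 18 * 1025 * 1e-6 = 0.018450
w = 0.002582 m/s

0.002582


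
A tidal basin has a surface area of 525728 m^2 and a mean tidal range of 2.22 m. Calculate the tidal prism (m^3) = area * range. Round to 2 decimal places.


Tidal prism = Area * Tidal range
P = 525728 * 2.22
P = 1167116.16 m^3

1167116.16


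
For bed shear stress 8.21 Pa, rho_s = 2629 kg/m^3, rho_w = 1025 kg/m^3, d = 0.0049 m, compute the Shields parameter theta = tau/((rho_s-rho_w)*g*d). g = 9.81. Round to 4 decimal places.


theta = tau / ((rho_s - rho_w) * g * d)
rho_s - rho_w = 2629 - 1025 = 1604
Denominator = 1604 * 9.81 * 0.0049 = 77.102676
theta = 8.21 / 77.102676
theta = 0.1065

0.1065


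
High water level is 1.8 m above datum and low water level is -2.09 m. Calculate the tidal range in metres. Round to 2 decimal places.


Tidal range = High water - Low water
Tidal range = 1.8 - (-2.09)
Tidal range = 3.89 m

3.89


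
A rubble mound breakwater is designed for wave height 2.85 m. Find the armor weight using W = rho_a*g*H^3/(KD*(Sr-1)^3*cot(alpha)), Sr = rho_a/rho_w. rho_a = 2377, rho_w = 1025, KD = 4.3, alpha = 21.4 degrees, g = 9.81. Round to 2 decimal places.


Sr = rho_a / rho_w = 2377 / 1025 = 2.319024
(Sr - 1) = 1.319024
(Sr - 1)^3 = 2.294872
cot(21.4) = 1 / tan(21.4) = 1 / 0.391896 = 2.551699
Numerator = 2377 * 9.81 * 2.85^3 = 539799.8619
Denominator = 4.3 * 2.294872 * 2.551699 = 25.180040
W = 539799.8619 / 25.180040
W = 21437.61 N

21437.61


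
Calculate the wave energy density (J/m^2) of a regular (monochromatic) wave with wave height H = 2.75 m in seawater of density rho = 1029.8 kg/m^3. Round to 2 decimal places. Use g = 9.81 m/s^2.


E = (1/8) * rho * g * H^2
E = (1/8) * 1029.8 * 9.81 * 2.75^2
E = 0.125 * 1029.8 * 9.81 * 7.5625
E = 9549.87 J/m^2

9549.87


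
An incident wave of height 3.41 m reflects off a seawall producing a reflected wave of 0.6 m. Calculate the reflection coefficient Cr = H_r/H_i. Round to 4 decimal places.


Cr = H_r / H_i
Cr = 0.6 / 3.41
Cr = 0.1760

0.1760


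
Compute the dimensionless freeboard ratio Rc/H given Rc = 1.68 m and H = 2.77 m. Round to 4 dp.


Relative freeboard = Rc / H
= 1.68 / 2.77
= 0.6065

0.6065


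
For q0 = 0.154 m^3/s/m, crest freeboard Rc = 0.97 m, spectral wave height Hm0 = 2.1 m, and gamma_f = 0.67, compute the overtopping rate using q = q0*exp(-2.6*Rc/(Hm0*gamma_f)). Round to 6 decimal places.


q = q0 * exp(-2.6 * Rc / (Hm0 * gamma_f))
Exponent = -2.6 * 0.97 / (2.1 * 0.67)
= -2.6 * 0.97 / 1.4070
= -1.792466
exp(-1.792466) = 0.166549
q = 0.154 * 0.166549
q = 0.025649 m^3/s/m

0.025649


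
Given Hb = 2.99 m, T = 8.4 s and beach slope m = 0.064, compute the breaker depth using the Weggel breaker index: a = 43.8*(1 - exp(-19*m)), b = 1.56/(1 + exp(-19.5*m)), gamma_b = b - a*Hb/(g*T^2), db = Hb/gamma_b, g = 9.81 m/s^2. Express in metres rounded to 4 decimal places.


a = 43.8 * (1 - exp(-19 * m))
exp(-19 * 0.064) = exp(-1.2160) = 0.296413
a = 43.8 * (1 - 0.296413) = 30.817091
b = 1.56 / (1 + exp(-19.5 * m))
exp(-19.5 * 0.064) = exp(-1.2480) = 0.287078
b = 1.56 / (1 + 0.287078) = 1.212047
Hb / (g * T^2) = 2.99 / (9.81 * 8.4^2) = 2.99 / 692.1936 = 0.00431960
gamma_b = b - a * Hb/(g*T^2) = 1.212047 - 30.817091 * 0.00431960 = 1.078930
db = Hb / gamma_b = 2.99 / 1.078930
db = 2.7713 m

2.7713


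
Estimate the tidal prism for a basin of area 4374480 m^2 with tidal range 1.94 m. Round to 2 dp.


Tidal prism = Area * Tidal range
P = 4374480 * 1.94
P = 8486491.20 m^3

8486491.20


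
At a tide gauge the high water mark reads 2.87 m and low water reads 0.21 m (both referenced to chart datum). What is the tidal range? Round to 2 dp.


Tidal range = High water - Low water
Tidal range = 2.87 - (0.21)
Tidal range = 2.66 m

2.66


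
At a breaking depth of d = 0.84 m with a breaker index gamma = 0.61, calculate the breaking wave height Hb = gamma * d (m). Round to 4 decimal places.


Hb = gamma * d
Hb = 0.61 * 0.84
Hb = 0.5124 m

0.5124


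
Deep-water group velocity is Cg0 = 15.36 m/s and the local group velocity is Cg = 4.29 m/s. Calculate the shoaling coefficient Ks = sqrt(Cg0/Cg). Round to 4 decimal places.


Ks = sqrt(Cg0 / Cg)
Ks = sqrt(15.36 / 4.29)
Ks = sqrt(3.5804)
Ks = 1.8922

1.8922


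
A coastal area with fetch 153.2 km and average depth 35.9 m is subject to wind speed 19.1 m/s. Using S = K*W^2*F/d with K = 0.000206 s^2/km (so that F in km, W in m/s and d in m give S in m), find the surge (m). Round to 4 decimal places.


S = K * W^2 * F / d
W^2 = 19.1^2 = 364.81
S = 0.000206 * 364.81 * 153.2 / 35.9
Numerator = 0.000206 * 364.81 * 153.2 = 11.513112
S = 11.513112 / 35.9 = 0.3207 m

0.3207


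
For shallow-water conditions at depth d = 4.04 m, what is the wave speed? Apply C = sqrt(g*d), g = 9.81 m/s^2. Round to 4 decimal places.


Using the shallow-water approximation:
C = sqrt(g * d) = sqrt(9.81 * 4.04)
C = sqrt(39.6324)
C = 6.2954 m/s

6.2954


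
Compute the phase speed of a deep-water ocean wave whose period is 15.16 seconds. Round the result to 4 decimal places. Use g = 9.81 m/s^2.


We use the deep-water celerity formula:
C = g * T / (2 * pi)
C = 9.81 * 15.16 / (2 * 3.14159...)
C = 148.719600 / 6.283185
C = 23.6695 m/s

23.6695


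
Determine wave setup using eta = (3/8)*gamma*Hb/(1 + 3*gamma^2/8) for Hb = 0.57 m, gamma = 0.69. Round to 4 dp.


eta = (3/8) * gamma * Hb / (1 + 3*gamma^2/8)
Numerator = (3/8) * 0.69 * 0.57 = 0.147487
Denominator = 1 + 3*0.69^2/8 = 1 + 0.178538 = 1.178538
eta = 0.147487 / 1.178538
eta = 0.1251 m

0.1251


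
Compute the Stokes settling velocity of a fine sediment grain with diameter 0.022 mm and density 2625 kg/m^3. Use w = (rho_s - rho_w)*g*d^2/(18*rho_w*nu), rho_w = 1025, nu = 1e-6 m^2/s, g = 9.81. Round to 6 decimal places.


w = (rho_s - rho_w) * g * d^2 / (18 * rho_w * nu)
d = 0.022 mm = 0.000022 m
rho_s - rho_w = 2625 - 1025 = 1600
Numerator = 1600 * 9.81 * (0.000022)^2 = 0.000007596864
Denominator = 18 * 1025 * 1e-6 = 0.018450
w = 0.000412 m/s

0.000412


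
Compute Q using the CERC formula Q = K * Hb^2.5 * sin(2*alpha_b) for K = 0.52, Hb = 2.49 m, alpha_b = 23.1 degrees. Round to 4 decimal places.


Q = K * Hb^2.5 * sin(2 * alpha_b)
Hb^2.5 = 2.49^2.5 = 9.783593
sin(2 * 23.1) = sin(46.2) = 0.721760
Q = 0.52 * 9.783593 * 0.721760
Q = 3.6719 m^3/s

3.6719


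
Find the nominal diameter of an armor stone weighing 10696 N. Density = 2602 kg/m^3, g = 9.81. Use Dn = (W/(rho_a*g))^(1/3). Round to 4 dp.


V = W / (rho_a * g)
V = 10696 / (2602 * 9.81)
V = 10696 / 25525.62
V = 0.419030 m^3
Dn = V^(1/3) = 0.419030^(1/3)
Dn = 0.7483 m

0.7483


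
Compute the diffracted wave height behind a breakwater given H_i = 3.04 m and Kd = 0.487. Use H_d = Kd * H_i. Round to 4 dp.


H_d = Kd * H_i
H_d = 0.487 * 3.04
H_d = 1.4805 m

1.4805


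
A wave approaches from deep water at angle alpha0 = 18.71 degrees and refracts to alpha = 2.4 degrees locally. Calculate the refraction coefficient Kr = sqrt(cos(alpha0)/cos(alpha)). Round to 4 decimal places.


Kr = sqrt(cos(alpha0) / cos(alpha))
cos(18.71) = 0.947154
cos(2.4) = 0.999123
Kr = sqrt(0.947154 / 0.999123)
Kr = sqrt(0.947986)
Kr = 0.9736

0.9736


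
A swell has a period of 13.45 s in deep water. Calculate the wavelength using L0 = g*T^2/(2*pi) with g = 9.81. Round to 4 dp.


L0 = g * T^2 / (2 * pi)
L0 = 9.81 * 13.45^2 / (2 * pi)
L0 = 9.81 * 180.9025 / 6.28319
L0 = 1774.6535 / 6.28319
L0 = 282.4449 m

282.4449


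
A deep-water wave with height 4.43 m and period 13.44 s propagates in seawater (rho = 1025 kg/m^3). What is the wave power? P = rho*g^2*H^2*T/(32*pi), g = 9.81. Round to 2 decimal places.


P = rho * g^2 * H^2 * T / (32 * pi)
P = 1025 * 9.81^2 * 4.43^2 * 13.44 / (32 * pi)
P = 1025 * 96.2361 * 19.6249 * 13.44 / 100.53096
P = 258802.67 W/m

258802.67


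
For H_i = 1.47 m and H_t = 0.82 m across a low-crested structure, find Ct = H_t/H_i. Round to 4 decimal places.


Ct = H_t / H_i
Ct = 0.82 / 1.47
Ct = 0.5578

0.5578


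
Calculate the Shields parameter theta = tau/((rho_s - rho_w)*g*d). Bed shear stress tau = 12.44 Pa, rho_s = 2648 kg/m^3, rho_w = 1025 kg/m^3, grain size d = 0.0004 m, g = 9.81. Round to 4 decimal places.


theta = tau / ((rho_s - rho_w) * g * d)
rho_s - rho_w = 2648 - 1025 = 1623
Denominator = 1623 * 9.81 * 0.0004 = 6.368652
theta = 12.44 / 6.368652
theta = 1.9533

1.9533


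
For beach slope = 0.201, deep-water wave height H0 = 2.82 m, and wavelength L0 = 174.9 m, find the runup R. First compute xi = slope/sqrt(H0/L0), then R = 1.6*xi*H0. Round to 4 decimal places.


xi = slope / sqrt(H0/L0)
H0/L0 = 2.82/174.9 = 0.016123
sqrt(0.016123) = 0.126978
xi = 0.201 / 0.126978 = 1.582947
R = 1.6 * xi * H0 = 1.6 * 1.582947 * 2.82
R = 7.1423 m

7.1423


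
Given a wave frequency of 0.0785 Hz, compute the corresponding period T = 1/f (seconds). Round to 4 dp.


T = 1 / f
T = 1 / 0.0785
T = 12.7389 s

12.7389


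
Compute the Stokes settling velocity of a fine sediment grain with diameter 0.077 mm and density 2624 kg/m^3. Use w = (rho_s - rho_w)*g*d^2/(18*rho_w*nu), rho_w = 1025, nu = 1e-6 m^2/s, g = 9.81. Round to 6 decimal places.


w = (rho_s - rho_w) * g * d^2 / (18 * rho_w * nu)
d = 0.077 mm = 0.000077 m
rho_s - rho_w = 2624 - 1025 = 1599
Numerator = 1599 * 9.81 * (0.000077)^2 = 0.000093003421
Denominator = 18 * 1025 * 1e-6 = 0.018450
w = 0.005041 m/s

0.005041


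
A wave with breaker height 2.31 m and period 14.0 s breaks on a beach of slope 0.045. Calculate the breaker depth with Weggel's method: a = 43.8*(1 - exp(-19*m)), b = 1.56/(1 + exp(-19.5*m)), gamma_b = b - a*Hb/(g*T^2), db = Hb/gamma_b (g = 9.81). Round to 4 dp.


a = 43.8 * (1 - exp(-19 * m))
exp(-19 * 0.045) = exp(-0.8550) = 0.425283
a = 43.8 * (1 - 0.425283) = 25.172596
b = 1.56 / (1 + exp(-19.5 * m))
exp(-19.5 * 0.045) = exp(-0.8775) = 0.415821
b = 1.56 / (1 + 0.415821) = 1.101834
Hb / (g * T^2) = 2.31 / (9.81 * 14.0^2) = 2.31 / 1922.7600 = 0.00120140
gamma_b = b - a * Hb/(g*T^2) = 1.101834 - 25.172596 * 0.00120140 = 1.071592
db = Hb / gamma_b = 2.31 / 1.071592
db = 2.1557 m

2.1557


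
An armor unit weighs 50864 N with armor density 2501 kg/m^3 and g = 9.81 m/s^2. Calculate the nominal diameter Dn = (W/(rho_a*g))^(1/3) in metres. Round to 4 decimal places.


V = W / (rho_a * g)
V = 50864 / (2501 * 9.81)
V = 50864 / 24534.81
V = 2.073136 m^3
Dn = V^(1/3) = 2.073136^(1/3)
Dn = 1.2751 m

1.2751


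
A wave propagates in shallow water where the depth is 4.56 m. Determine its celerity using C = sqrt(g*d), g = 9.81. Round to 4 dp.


Using the shallow-water approximation:
C = sqrt(g * d) = sqrt(9.81 * 4.56)
C = sqrt(44.7336)
C = 6.6883 m/s

6.6883


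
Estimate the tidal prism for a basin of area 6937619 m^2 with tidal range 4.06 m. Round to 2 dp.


Tidal prism = Area * Tidal range
P = 6937619 * 4.06
P = 28166733.14 m^3

28166733.14


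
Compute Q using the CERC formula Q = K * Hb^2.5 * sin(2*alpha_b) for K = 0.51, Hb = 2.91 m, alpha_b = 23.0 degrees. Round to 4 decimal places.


Q = K * Hb^2.5 * sin(2 * alpha_b)
Hb^2.5 = 2.91^2.5 = 14.445496
sin(2 * 23.0) = sin(46.0) = 0.719340
Q = 0.51 * 14.445496 * 0.719340
Q = 5.2995 m^3/s

5.2995


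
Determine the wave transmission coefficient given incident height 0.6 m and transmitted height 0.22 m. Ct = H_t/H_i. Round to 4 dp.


Ct = H_t / H_i
Ct = 0.22 / 0.6
Ct = 0.3667

0.3667


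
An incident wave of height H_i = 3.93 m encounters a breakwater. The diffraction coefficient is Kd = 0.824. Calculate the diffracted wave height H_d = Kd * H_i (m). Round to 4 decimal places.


H_d = Kd * H_i
H_d = 0.824 * 3.93
H_d = 3.2383 m

3.2383


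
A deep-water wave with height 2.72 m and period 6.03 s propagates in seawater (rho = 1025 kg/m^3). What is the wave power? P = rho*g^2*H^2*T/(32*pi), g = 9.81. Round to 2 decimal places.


P = rho * g^2 * H^2 * T / (32 * pi)
P = 1025 * 9.81^2 * 2.72^2 * 6.03 / (32 * pi)
P = 1025 * 96.2361 * 7.3984 * 6.03 / 100.53096
P = 43774.09 W/m

43774.09


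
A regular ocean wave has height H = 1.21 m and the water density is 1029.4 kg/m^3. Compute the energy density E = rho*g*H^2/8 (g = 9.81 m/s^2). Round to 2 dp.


E = (1/8) * rho * g * H^2
E = (1/8) * 1029.4 * 9.81 * 1.21^2
E = 0.125 * 1029.4 * 9.81 * 1.4641
E = 1848.14 J/m^2

1848.14


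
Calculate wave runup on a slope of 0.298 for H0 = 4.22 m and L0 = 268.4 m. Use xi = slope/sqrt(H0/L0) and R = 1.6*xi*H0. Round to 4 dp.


xi = slope / sqrt(H0/L0)
H0/L0 = 4.22/268.4 = 0.015723
sqrt(0.015723) = 0.125391
xi = 0.298 / 0.125391 = 2.376574
R = 1.6 * xi * H0 = 1.6 * 2.376574 * 4.22
R = 16.0466 m

16.0466


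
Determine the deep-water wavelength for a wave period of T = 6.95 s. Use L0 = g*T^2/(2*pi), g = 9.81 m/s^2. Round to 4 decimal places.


L0 = g * T^2 / (2 * pi)
L0 = 9.81 * 6.95^2 / (2 * pi)
L0 = 9.81 * 48.3025 / 6.28319
L0 = 473.8475 / 6.28319
L0 = 75.4152 m

75.4152


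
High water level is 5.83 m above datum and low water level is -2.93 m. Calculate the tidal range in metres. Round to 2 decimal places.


Tidal range = High water - Low water
Tidal range = 5.83 - (-2.93)
Tidal range = 8.76 m

8.76


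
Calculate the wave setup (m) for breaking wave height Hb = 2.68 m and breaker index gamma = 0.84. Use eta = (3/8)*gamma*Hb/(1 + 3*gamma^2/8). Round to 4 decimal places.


eta = (3/8) * gamma * Hb / (1 + 3*gamma^2/8)
Numerator = (3/8) * 0.84 * 2.68 = 0.844200
Denominator = 1 + 3*0.84^2/8 = 1 + 0.264600 = 1.264600
eta = 0.844200 / 1.264600
eta = 0.6676 m

0.6676


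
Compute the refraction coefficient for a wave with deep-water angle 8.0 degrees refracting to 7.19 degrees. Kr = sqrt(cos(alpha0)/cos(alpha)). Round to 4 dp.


Kr = sqrt(cos(alpha0) / cos(alpha))
cos(8.0) = 0.990268
cos(7.19) = 0.992137
Kr = sqrt(0.990268 / 0.992137)
Kr = sqrt(0.998117)
Kr = 0.9991

0.9991


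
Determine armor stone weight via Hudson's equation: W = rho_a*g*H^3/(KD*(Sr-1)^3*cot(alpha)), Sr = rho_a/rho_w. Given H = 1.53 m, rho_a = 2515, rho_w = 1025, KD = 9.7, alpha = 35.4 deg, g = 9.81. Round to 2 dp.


Sr = rho_a / rho_w = 2515 / 1025 = 2.453659
(Sr - 1) = 1.453659
(Sr - 1)^3 = 3.071759
cot(35.4) = 1 / tan(35.4) = 1 / 0.710663 = 1.407137
Numerator = 2515 * 9.81 * 1.53^3 = 88365.2050
Denominator = 9.7 * 3.071759 * 1.407137 = 41.927139
W = 88365.2050 / 41.927139
W = 2107.59 N

2107.59


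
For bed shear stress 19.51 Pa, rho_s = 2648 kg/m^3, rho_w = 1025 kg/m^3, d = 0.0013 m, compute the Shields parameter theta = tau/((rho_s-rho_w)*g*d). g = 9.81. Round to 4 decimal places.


theta = tau / ((rho_s - rho_w) * g * d)
rho_s - rho_w = 2648 - 1025 = 1623
Denominator = 1623 * 9.81 * 0.0013 = 20.698119
theta = 19.51 / 20.698119
theta = 0.9426

0.9426


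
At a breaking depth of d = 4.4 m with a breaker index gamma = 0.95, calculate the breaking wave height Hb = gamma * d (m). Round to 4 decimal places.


Hb = gamma * d
Hb = 0.95 * 4.4
Hb = 4.1800 m

4.1800


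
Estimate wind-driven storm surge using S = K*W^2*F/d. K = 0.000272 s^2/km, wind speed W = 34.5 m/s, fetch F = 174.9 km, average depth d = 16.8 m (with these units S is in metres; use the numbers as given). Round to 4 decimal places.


S = K * W^2 * F / d
W^2 = 34.5^2 = 1190.25
S = 0.000272 * 1190.25 * 174.9 / 16.8
Numerator = 0.000272 * 1190.25 * 174.9 = 56.623525
S = 56.623525 / 16.8 = 3.3704 m

3.3704


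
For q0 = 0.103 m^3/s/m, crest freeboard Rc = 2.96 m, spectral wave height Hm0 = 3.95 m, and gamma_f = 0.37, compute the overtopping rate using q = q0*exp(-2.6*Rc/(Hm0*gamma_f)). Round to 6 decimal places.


q = q0 * exp(-2.6 * Rc / (Hm0 * gamma_f))
Exponent = -2.6 * 2.96 / (3.95 * 0.37)
= -2.6 * 2.96 / 1.4615
= -5.265823
exp(-5.265823) = 0.005165
q = 0.103 * 0.005165
q = 0.000532 m^3/s/m

0.000532


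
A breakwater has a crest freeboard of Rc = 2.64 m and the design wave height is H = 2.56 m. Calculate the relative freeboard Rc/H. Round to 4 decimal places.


Relative freeboard = Rc / H
= 2.64 / 2.56
= 1.0313

1.0313


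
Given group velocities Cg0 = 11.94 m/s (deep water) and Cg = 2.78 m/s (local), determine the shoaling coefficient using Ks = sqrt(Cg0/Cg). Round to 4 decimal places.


Ks = sqrt(Cg0 / Cg)
Ks = sqrt(11.94 / 2.78)
Ks = sqrt(4.2950)
Ks = 2.0724

2.0724


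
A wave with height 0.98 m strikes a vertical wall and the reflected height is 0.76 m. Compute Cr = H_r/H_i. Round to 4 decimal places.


Cr = H_r / H_i
Cr = 0.76 / 0.98
Cr = 0.7755

0.7755
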